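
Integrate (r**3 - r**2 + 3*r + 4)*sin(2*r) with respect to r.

Use integration by parts with u = r**3 - r**2 + 3*r + 4, dv = sin(2*r) dr, so v = -cos(2*r)/2.
Apply parts 3 times (tabular method): alternate signs, differentiate u down to 0, integrate dv up.

-r**3*cos(2*r)/2 + 3*r**2*sin(2*r)/4 + r**2*cos(2*r)/2 - r*sin(2*r)/2 - 3*r*cos(2*r)/4 + 3*sin(2*r)/8 - 9*cos(2*r)/4 + C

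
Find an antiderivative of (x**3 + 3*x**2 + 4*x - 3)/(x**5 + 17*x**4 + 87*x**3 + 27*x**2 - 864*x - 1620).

7*log(x - 3)/432 + 5*log(x + 3)/36 - 73*log(x + 5)/16 + 119*log(x + 6)/27 - 5/(x + 6) + C

Factor the denominator: (x - 3)*(x + 3)*(x + 5)*(x + 6)**2.
Partial-fraction decomposition: 119/(27*(x + 6)) + 5/(x + 6)**2 - 73/(16*(x + 5)) + 5/(36*(x + 3)) + 7/(432*(x - 3)).
Integrate each term; A/(x−a) gives A·log|x−a|; A/(x−a)² gives −A/(x−a).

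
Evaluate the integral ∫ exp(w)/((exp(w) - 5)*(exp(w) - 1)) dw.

Let u = e^w, du = e^w dw.
The integral becomes ∫ du/((u-5)(u-1)); decompose into partial fractions.

log(exp(w) - 5)/4 - log(exp(w) - 1)/4 + C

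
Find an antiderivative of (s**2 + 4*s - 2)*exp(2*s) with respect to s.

(2*s**2 + 6*s - 7)*exp(2*s)/4 + C

Use integration by parts with u = s**2 + 4*s - 2, dv = exp(2*s) ds, so v = exp(2*s)/2.
Apply parts 2 times (tabular method): alternate signs, differentiate u down to 0, integrate dv up.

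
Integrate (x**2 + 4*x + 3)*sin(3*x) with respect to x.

Use integration by parts with u = x**2 + 4*x + 3, dv = sin(3*x) dx, so v = -cos(3*x)/3.
Apply parts 2 times (tabular method): alternate signs, differentiate u down to 0, integrate dv up.

-x**2*cos(3*x)/3 + 2*x*sin(3*x)/9 - 4*x*cos(3*x)/3 + 4*sin(3*x)/9 - 25*cos(3*x)/27 + C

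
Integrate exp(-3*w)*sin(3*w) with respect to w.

Let I denote the integral. Integrate by parts with u = sin(3*w), dv = exp(-3*w) dw, so v = -exp(-3*w)/3: I = -exp(-3*w)*sin(3*w)/3 + ∫ exp(-3*w)*cos(3*w) dw.
Apply parts again with u = cos(3*w), dv = exp(-3*w) dw: ∫ exp(-3*w)*cos(3*w) dw = -exp(-3*w)*cos(3*w)/3 − I. Substituting back brings back I: I = -exp(-3*w)*sin(3*w)/3 - exp(-3*w)*cos(3*w)/3 − I.
Solving for I: (1 + 1)·I equals the remaining terms, so I = (1/2)·(-exp(-3*w)*sin(3*w)/3 - exp(-3*w)*cos(3*w)/3).

-exp(-3*w)*sin(3*w)/6 - exp(-3*w)*cos(3*w)/6 + C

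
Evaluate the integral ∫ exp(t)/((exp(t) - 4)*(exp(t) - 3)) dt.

Let u = e^t, du = e^t dt.
The integral becomes ∫ du/((u-3)(u-4)); decompose into partial fractions.

log(exp(t) - 4) - log(exp(t) - 3) + C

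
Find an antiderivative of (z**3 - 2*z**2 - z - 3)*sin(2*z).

-z**3*cos(2*z)/2 + 3*z**2*sin(2*z)/4 + z**2*cos(2*z) - z*sin(2*z) + 5*z*cos(2*z)/4 - 5*sin(2*z)/8 + cos(2*z) + C

Use integration by parts with u = z**3 - 2*z**2 - z - 3, dv = sin(2*z) dz, so v = -cos(2*z)/2.
Apply parts 3 times (tabular method): alternate signs, differentiate u down to 0, integrate dv up.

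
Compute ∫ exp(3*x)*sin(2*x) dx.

3*exp(3*x)*sin(2*x)/13 - 2*exp(3*x)*cos(2*x)/13 + C

Let I denote the integral. Integrate by parts with u = sin(2*x), dv = exp(3*x) dx, so v = exp(3*x)/3: I = exp(3*x)*sin(2*x)/3 − (2/3)·∫ exp(3*x)*cos(2*x) dx.
Apply parts again with u = cos(2*x), dv = exp(3*x) dx: ∫ exp(3*x)*cos(2*x) dx = exp(3*x)*cos(2*x)/3 + (2/3)·I. Substituting back brings back I: I = exp(3*x)*sin(2*x)/3 - 2*exp(3*x)*cos(2*x)/9 − (4/9)·I.
Solving for I: (1 + 4/9)·I equals the remaining terms, so I = (9/13)·(exp(3*x)*sin(2*x)/3 - 2*exp(3*x)*cos(2*x)/9).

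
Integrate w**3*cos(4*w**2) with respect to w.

w**2*sin(4*w**2)/8 + cos(4*w**2)/32 + C

Let u = w², du = 2w dw; rewrite as (1/2)∫ u^1·cos(4u) du.
Now integrate by parts 1 time.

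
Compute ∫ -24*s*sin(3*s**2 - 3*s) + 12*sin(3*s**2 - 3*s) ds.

4*cos(3*s**2 - 3*s) + C

Let u = 3*s**2 - 3*s, so du = (6*s - 3) ds.
Rewriting, the integral becomes -4·∫ sin(u) du = -4·-cos(u).
Substituting back, u = 3*s**2 - 3*s.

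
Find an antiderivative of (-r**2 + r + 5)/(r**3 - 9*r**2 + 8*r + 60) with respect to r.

-25*log(r - 6)/8 + 15*log(r - 5)/7 - log(r + 2)/56 + C

Factor the denominator: (r - 6)*(r - 5)*(r + 2).
Partial-fraction decomposition: -1/(56*(r + 2)) + 15/(7*(r - 5)) - 25/(8*(r - 6)).
Integrate each term: A/(r−a) contributes A·log|r−a|.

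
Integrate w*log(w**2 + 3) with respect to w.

Let u = w**2 + 3, so du = (2*w) dw.
The integral becomes (1/2)·∫ log(u) du; integrate by parts with u′=log(u), dv′=du.

w**2*log(w**2 + 3)/2 - w**2/2 + 3*log(w**2 + 3)/2 + C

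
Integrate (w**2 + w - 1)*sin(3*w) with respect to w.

-w**2*cos(3*w)/3 + 2*w*sin(3*w)/9 - w*cos(3*w)/3 + sin(3*w)/9 + 11*cos(3*w)/27 + C

Use integration by parts with u = w**2 + w - 1, dv = sin(3*w) dw, so v = -cos(3*w)/3.
Apply parts 2 times (tabular method): alternate signs, differentiate u down to 0, integrate dv up.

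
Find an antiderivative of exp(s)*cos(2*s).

2*exp(s)*sin(2*s)/5 + exp(s)*cos(2*s)/5 + C

Let I denote the integral. Integrate by parts with u = cos(2*s), dv = exp(s) ds, so v = exp(s): I = exp(s)*cos(2*s) + 2·∫ exp(s)*sin(2*s) ds.
Apply parts again with u = sin(2*s), dv = exp(s) ds: ∫ exp(s)*sin(2*s) ds = exp(s)*sin(2*s) − 2·I. Substituting back brings back I: I = 2*exp(s)*sin(2*s) + exp(s)*cos(2*s) − 4·I.
Solving for I: (1 + 4)·I equals the remaining terms, so I = (1/5)·(2*exp(s)*sin(2*s) + exp(s)*cos(2*s)).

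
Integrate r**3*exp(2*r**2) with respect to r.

(2*r**2 - 1)*exp(2*r**2)/8 + C

Let u = r², du = 2r dr; rewrite as (1/2)∫ u^1·exp(2u) du.
Now integrate by parts 1 time.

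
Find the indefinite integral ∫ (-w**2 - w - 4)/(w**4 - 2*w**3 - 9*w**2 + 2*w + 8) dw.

Factor the denominator: (w - 4)*(w - 1)*(w + 1)*(w + 2).
Partial-fraction decomposition: 1/(3*(w + 2)) - 2/(5*(w + 1)) + 1/(3*(w - 1)) - 4/(15*(w - 4)).
Integrate each term: A/(w−a) contributes A·log|w−a|.

-4*log(w - 4)/15 - 2*log(w + 1)/5 + log(w**2 + w - 2)/3 + C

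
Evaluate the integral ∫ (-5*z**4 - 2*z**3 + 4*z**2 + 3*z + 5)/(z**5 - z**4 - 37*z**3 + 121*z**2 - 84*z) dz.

-5*log(z)/84 - 1327*log(z - 4)/132 + 409*log(z - 3)/60 + 5*log(z - 1)/48 - 11139*log(z + 7)/6160 + C

Factor the denominator: z*(z - 4)*(z - 3)*(z - 1)*(z + 7).
Partial-fraction decomposition: -11139/(6160*(z + 7)) + 5/(48*(z - 1)) + 409/(60*(z - 3)) - 1327/(132*(z - 4)) - 5/(84*z).
Integrate each term: A/(z−a) contributes A·log|z−a|.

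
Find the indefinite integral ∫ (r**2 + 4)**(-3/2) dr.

r/(4*sqrt(r**2 + 4)) + C

Substitute r = 2·tan(θ), so dr = 2·sec(θ)^2 dθ and the radical becomes sqrt(r**2 + 4) = 2·sec(θ) by the Pythagorean identity.
Integrate the resulting trig expression in θ, then back-substitute tan(θ) = r/2, sec(θ) = sqrt(r**2 + 4)/2 (absorbing any constant into C).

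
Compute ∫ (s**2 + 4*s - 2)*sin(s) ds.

Use integration by parts with u = s**2 + 4*s - 2, dv = sin(s) ds, so v = -cos(s).
Apply parts 2 times (tabular method): alternate signs, differentiate u down to 0, integrate dv up.

-s**2*cos(s) + 2*s*sin(s) - 4*s*cos(s) + 4*sin(s) + 4*cos(s) + C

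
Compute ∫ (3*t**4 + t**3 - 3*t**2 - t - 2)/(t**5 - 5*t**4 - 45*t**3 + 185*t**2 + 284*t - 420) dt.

Factor the denominator: (t - 7)*(t - 5)*(t - 1)*(t + 2)*(t + 6).
Partial-fraction decomposition: 892/(1001*(t + 6)) - 1/(27*(t + 2)) - 1/(252*(t - 1)) - 137/(44*(t - 5)) + 3695/(702*(t - 7)).
Integrate each term: A/(t−a) contributes A·log|t−a|.

3695*log(t - 7)/702 - 137*log(t - 5)/44 - log(t - 1)/252 - log(t + 2)/27 + 892*log(t + 6)/1001 + C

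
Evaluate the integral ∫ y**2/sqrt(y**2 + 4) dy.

y*sqrt(y**2 + 4)/2 - 2*log(y + sqrt(y**2 + 4)) + C

Substitute y = 2·tan(θ), so dy = 2·sec(θ)^2 dθ and the radical becomes sqrt(y**2 + 4) = 2·sec(θ) by the Pythagorean identity.
Integrate the resulting trig expression in θ, then back-substitute tan(θ) = y/2, sec(θ) = sqrt(y**2 + 4)/2 (absorbing any constant into C).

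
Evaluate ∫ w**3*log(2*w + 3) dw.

w**4*log(2*w + 3)/4 - w**4/16 + w**3/8 - 9*w**2/32 + 27*w/32 - 81*log(2*w + 3)/64 + C

Use integration by parts with u = log(2*w + 3), dv = w**3 dw.
Then du = 2/(2*w + 3) dw and v = w**4/4.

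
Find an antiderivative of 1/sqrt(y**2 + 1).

Substitute y = tan(θ), so dy = sec(θ)^2 dθ and the radical becomes sqrt(y**2 + 1) = sec(θ) by the Pythagorean identity.
Integrate the resulting trig expression in θ, then back-substitute tan(θ) = y, sec(θ) = sqrt(y**2 + 1) (absorbing any constant into C).

log(y + sqrt(y**2 + 1)) + C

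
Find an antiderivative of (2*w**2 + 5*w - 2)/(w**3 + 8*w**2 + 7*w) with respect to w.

-2*log(w)/7 + 5*log(w + 1)/6 + 61*log(w + 7)/42 + C

Factor the denominator: w*(w + 1)*(w + 7).
Partial-fraction decomposition: 61/(42*(w + 7)) + 5/(6*(w + 1)) - 2/(7*w).
Integrate each term: A/(w−a) contributes A·log|w−a|.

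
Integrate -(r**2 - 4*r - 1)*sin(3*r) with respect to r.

Use integration by parts with u = r**2 - 4*r - 1, dv = -sin(3*r) dr, so v = cos(3*r)/3.
Apply parts 2 times (tabular method): alternate signs, differentiate u down to 0, integrate dv up.

r**2*cos(3*r)/3 - 2*r*sin(3*r)/9 - 4*r*cos(3*r)/3 + 4*sin(3*r)/9 - 11*cos(3*r)/27 + C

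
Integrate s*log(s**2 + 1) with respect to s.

s**2*log(s**2 + 1)/2 - s**2/2 + log(s**2 + 1)/2 + C

Let u = s**2 + 1, so du = (2*s) ds.
The integral becomes (1/2)·∫ log(u) du; integrate by parts with u′=log(u), dv′=du.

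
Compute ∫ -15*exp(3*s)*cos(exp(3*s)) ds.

-5*sin(exp(3*s)) + C

Let u = exp(3*s), so du = (3*exp(3*s)) ds.
Rewriting, the integral becomes -5·∫ cos(u) du = -5·sin(u).
Substituting back, u = exp(3*s).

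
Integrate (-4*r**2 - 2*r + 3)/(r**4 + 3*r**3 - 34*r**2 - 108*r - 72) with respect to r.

-51*log(r - 6)/224 - log(r + 1)/35 - 9*log(r + 2)/32 + 43*log(r + 6)/80 + C

Factor the denominator: (r - 6)*(r + 1)*(r + 2)*(r + 6).
Partial-fraction decomposition: 43/(80*(r + 6)) - 9/(32*(r + 2)) - 1/(35*(r + 1)) - 51/(224*(r - 6)).
Integrate each term: A/(r−a) contributes A·log|r−a|.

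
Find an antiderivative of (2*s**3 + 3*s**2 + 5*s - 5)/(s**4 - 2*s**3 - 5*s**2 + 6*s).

91*log(s - 3)/30 + 19*log(s + 2)/30 - 5*log(s**2 - s)/6 + C

Factor the denominator: s*(s - 3)*(s - 1)*(s + 2).
Partial-fraction decomposition: 19/(30*(s + 2)) - 5/(6*(s - 1)) + 91/(30*(s - 3)) - 5/(6*s).
Integrate each term: A/(s−a) contributes A·log|s−a|.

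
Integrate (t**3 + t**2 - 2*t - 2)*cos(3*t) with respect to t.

t**3*sin(3*t)/3 + t**2*sin(3*t)/3 + t**2*cos(3*t)/3 - 8*t*sin(3*t)/9 + 2*t*cos(3*t)/9 - 20*sin(3*t)/27 - 8*cos(3*t)/27 + C

Use integration by parts with u = t**3 + t**2 - 2*t - 2, dv = cos(3*t) dt, so v = sin(3*t)/3.
Apply parts 3 times (tabular method): alternate signs, differentiate u down to 0, integrate dv up.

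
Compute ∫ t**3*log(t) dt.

Use integration by parts with u = log(t), dv = t**3 dt.
Then du = 1/t dt and v = t**4/4.

t**4*log(t)/4 - t**4/16 + C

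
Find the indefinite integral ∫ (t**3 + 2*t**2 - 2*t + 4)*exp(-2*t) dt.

Use integration by parts with u = t**3 + 2*t**2 - 2*t + 4, dv = exp(-2*t) dt, so v = -exp(-2*t)/2.
Apply parts 3 times (tabular method): alternate signs, differentiate u down to 0, integrate dv up.

(-4*t**3 - 14*t**2 - 6*t - 19)*exp(-2*t)/8 + C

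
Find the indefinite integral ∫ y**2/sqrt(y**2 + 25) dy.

y*sqrt(y**2 + 25)/2 - 25*log(y + sqrt(y**2 + 25))/2 + C

Substitute y = 5·tan(θ), so dy = 5·sec(θ)^2 dθ and the radical becomes sqrt(y**2 + 25) = 5·sec(θ) by the Pythagorean identity.
Integrate the resulting trig expression in θ, then back-substitute tan(θ) = y/5, sec(θ) = sqrt(y**2 + 25)/5 (absorbing any constant into C).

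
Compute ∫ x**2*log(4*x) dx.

x**3*(log(x) + 2*log(2))/3 - x**3/9 + C

Use integration by parts with u = log(4*x), dv = x**2 dx.
Then du = 1/x dx and v = x**3/3.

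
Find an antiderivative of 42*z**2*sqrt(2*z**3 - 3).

Let u = 2*z**3 - 3, so du = (6*z**2) dz.
Rewriting, the integral becomes 7·∫ √u du = 7·(2/3)u^(3/2).
Substituting back, u = 2*z**3 - 3.

14*(2*z**3 - 3)**(3/2)/3 + C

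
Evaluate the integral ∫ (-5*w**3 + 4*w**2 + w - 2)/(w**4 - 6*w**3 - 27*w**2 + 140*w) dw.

Factor the denominator: w*(w - 7)*(w - 4)*(w + 5).
Partial-fraction decomposition: -359/(270*(w + 5)) + 127/(54*(w - 4)) - 757/(126*(w - 7)) - 1/(70*w).
Integrate each term: A/(w−a) contributes A·log|w−a|.

-log(w)/70 - 757*log(w - 7)/126 + 127*log(w - 4)/54 - 359*log(w + 5)/270 + C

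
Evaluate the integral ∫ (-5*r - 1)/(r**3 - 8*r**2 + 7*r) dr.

-log(r)/7 - 6*log(r - 7)/7 + log(r - 1) + C

Factor the denominator: r*(r - 7)*(r - 1).
Partial-fraction decomposition: 1/(r - 1) - 6/(7*(r - 7)) - 1/(7*r).
Integrate each term: A/(r−a) contributes A·log|r−a|.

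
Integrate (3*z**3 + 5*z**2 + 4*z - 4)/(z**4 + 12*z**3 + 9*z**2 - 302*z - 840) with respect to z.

43*log(z - 5)/99 + 22*log(z + 4)/9 - 248*log(z + 6)/11 + 68*log(z + 7)/3 + C

Factor the denominator: (z - 5)*(z + 4)*(z + 6)*(z + 7).
Partial-fraction decomposition: 68/(3*(z + 7)) - 248/(11*(z + 6)) + 22/(9*(z + 4)) + 43/(99*(z - 5)).
Integrate each term: A/(z−a) contributes A·log|z−a|.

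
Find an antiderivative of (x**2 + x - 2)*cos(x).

x**2*sin(x) + x*sin(x) + 2*x*cos(x) - 4*sin(x) + cos(x) + C

Use integration by parts with u = x**2 + x - 2, dv = cos(x) dx, so v = sin(x).
Apply parts 2 times (tabular method): alternate signs, differentiate u down to 0, integrate dv up.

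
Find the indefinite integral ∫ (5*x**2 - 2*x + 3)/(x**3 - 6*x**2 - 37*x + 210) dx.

Factor the denominator: (x - 7)*(x - 5)*(x + 6).
Partial-fraction decomposition: 15/(11*(x + 6)) - 59/(11*(x - 5)) + 9/(x - 7).
Integrate each term: A/(x−a) contributes A·log|x−a|.

9*log(x - 7) - 59*log(x - 5)/11 + 15*log(x + 6)/11 + C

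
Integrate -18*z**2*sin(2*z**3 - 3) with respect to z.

Let u = 2*z**3 - 3, so du = (6*z**2) dz.
Rewriting, the integral becomes -3·∫ sin(u) du = -3·-cos(u).
Substituting back, u = 2*z**3 - 3.

3*cos(2*z**3 - 3) + C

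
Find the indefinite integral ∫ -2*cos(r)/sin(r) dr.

Let u = sin(r), so du = (cos(r)) dr.
Rewriting, the integral becomes -2·∫ 1/u du = -2·log(u).
Substituting back, u = sin(r).

-2*log(sin(r)) + C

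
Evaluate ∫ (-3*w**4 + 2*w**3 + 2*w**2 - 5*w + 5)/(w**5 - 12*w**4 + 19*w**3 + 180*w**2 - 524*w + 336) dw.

-6449*log(w - 7)/330 + 3409*log(w - 6)/200 - 29*log(w - 2)/120 - log(w - 1)/150 - 839*log(w + 4)/3300 + C

Factor the denominator: (w - 7)*(w - 6)*(w - 2)*(w - 1)*(w + 4).
Partial-fraction decomposition: -839/(3300*(w + 4)) - 1/(150*(w - 1)) - 29/(120*(w - 2)) + 3409/(200*(w - 6)) - 6449/(330*(w - 7)).
Integrate each term: A/(w−a) contributes A·log|w−a|.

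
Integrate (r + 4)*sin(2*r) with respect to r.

-r*cos(2*r)/2 + sin(2*r)/4 - 2*cos(2*r) + C

Use integration by parts with u = r + 4, dv = sin(2*r) dr, so v = -cos(2*r)/2.
Apply parts 1 times (tabular method): alternate signs, differentiate u down to 0, integrate dv up.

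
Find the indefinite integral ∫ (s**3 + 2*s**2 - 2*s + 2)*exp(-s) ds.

Use integration by parts with u = s**3 + 2*s**2 - 2*s + 2, dv = exp(-s) ds, so v = -exp(-s).
Apply parts 3 times (tabular method): alternate signs, differentiate u down to 0, integrate dv up.

(-s**3 - 5*s**2 - 8*s - 10)*exp(-s) + C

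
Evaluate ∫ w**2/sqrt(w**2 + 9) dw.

Substitute w = 3·tan(θ), so dw = 3·sec(θ)^2 dθ and the radical becomes sqrt(w**2 + 9) = 3·sec(θ) by the Pythagorean identity.
Integrate the resulting trig expression in θ, then back-substitute tan(θ) = w/3, sec(θ) = sqrt(w**2 + 9)/3 (absorbing any constant into C).

w*sqrt(w**2 + 9)/2 - 9*log(w + sqrt(w**2 + 9))/2 + C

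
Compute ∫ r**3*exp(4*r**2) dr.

(4*r**2 - 1)*exp(4*r**2)/32 + C

Let u = r², du = 2r dr; rewrite as (1/2)∫ u^1·exp(4u) du.
Now integrate by parts 1 time.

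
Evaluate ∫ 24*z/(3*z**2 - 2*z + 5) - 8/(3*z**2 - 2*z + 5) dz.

4*log(3*z**2 - 2*z + 5) + C

Let u = 3*z**2 - 2*z + 5, so du = (6*z - 2) dz.
Rewriting, the integral becomes 4·∫ 1/u du = 4·log(u).
Substituting back, u = 3*z**2 - 2*z + 5.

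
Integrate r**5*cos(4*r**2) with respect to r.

Let u = r², du = 2r dr; rewrite as (1/2)∫ u^2·cos(4u) du.
Now integrate by parts 2 times.

r**4*sin(4*r**2)/8 + r**2*cos(4*r**2)/16 - sin(4*r**2)/64 + C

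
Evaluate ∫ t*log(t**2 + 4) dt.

Let u = t**2 + 4, so du = (2*t) dt.
The integral becomes (1/2)·∫ log(u) du; integrate by parts with u′=log(u), dv′=du.

t**2*log(t**2 + 4)/2 - t**2/2 + 2*log(t**2 + 4) + C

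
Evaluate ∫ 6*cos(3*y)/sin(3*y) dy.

Let u = sin(3*y), so du = (3*cos(3*y)) dy.
Rewriting, the integral becomes 2·∫ 1/u du = 2·log(u).
Substituting back, u = sin(3*y).

2*log(sin(3*y)) + C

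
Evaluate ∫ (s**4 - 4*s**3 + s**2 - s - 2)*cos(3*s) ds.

s**4*sin(3*s)/3 - 4*s**3*sin(3*s)/3 + 4*s**3*cos(3*s)/9 - s**2*sin(3*s)/9 - 4*s**2*cos(3*s)/3 + 5*s*sin(3*s)/9 - 2*s*cos(3*s)/27 - 52*sin(3*s)/81 + 5*cos(3*s)/27 + C

Use integration by parts with u = s**4 - 4*s**3 + s**2 - s - 2, dv = cos(3*s) ds, so v = sin(3*s)/3.
Apply parts 4 times (tabular method): alternate signs, differentiate u down to 0, integrate dv up.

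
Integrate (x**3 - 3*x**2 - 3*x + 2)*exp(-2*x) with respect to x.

Use integration by parts with u = x**3 - 3*x**2 - 3*x + 2, dv = exp(-2*x) dx, so v = -exp(-2*x)/2.
Apply parts 3 times (tabular method): alternate signs, differentiate u down to 0, integrate dv up.

(-4*x**3 + 6*x**2 + 18*x + 1)*exp(-2*x)/8 + C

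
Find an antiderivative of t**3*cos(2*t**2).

Let u = t², du = 2t dt; rewrite as (1/2)∫ u^1·cos(2u) du.
Now integrate by parts 1 time.

t**2*sin(2*t**2)/4 + cos(2*t**2)/8 + C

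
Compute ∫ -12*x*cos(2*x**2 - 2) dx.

Let u = 2*x**2 - 2, so du = (4*x) dx.
Rewriting, the integral becomes -3·∫ cos(u) du = -3·sin(u).
Substituting back, u = 2*x**2 - 2.

-3*sin(2*x**2 - 2) + C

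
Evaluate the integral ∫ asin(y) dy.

Use integration by parts with u = arcsin(y), dv = dy.
Then du = 1/sqrt(-y**2 + 1) dy.

y*asin(y) + sqrt(-y**2 + 1) + C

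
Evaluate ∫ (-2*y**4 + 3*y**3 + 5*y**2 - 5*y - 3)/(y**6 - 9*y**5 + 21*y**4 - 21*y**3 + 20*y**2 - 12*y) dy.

Factor the denominator: y*(y - 6)*(y - 2)*(y - 1)*(y**2 + 1).
Partial-fraction decomposition: (61*y + 107)/(185*(y**2 + 1)) - 1/(5*(y - 1)) + 1/(40*(y - 2)) - 599/(1480*(y - 6)) + 1/(4*y).
Integrate each term; A/(y−a) gives A·log|y−a|; the (By+D)/(y²+p²) term gives a log and an atan.

log(y)/4 - 599*log(y - 6)/1480 + log(y - 2)/40 - log(y - 1)/5 + 61*log(y**2 + 1)/370 + 107*atan(y)/185 + C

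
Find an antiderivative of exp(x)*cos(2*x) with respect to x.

Let I denote the integral. Integrate by parts with u = cos(2*x), dv = exp(x) dx, so v = exp(x): I = exp(x)*cos(2*x) + 2·∫ exp(x)*sin(2*x) dx.
Apply parts again with u = sin(2*x), dv = exp(x) dx: ∫ exp(x)*sin(2*x) dx = exp(x)*sin(2*x) − 2·I. Substituting back brings back I: I = 2*exp(x)*sin(2*x) + exp(x)*cos(2*x) − 4·I.
Solving for I: (1 + 4)·I equals the remaining terms, so I = (1/5)·(2*exp(x)*sin(2*x) + exp(x)*cos(2*x)).

2*exp(x)*sin(2*x)/5 + exp(x)*cos(2*x)/5 + C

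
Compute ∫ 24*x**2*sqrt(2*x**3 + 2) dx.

8*(2*x**3 + 2)**(3/2)/3 + C

Let u = 2*x**3 + 2, so du = (6*x**2) dx.
Rewriting, the integral becomes 4·∫ √u du = 4·(2/3)u^(3/2).
Substituting back, u = 2*x**3 + 2.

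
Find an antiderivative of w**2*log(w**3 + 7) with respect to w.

w**3*log(w**3 + 7)/3 - w**3/3 + 7*log(w**3 + 7)/3 + C

Let u = w**3 + 7, so du = (3*w**2) dw.
The integral becomes (1/3)·∫ log(u) du; integrate by parts with u′=log(u), dv′=du.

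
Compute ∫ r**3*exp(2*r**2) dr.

Let u = r², du = 2r dr; rewrite as (1/2)∫ u^1·exp(2u) du.
Now integrate by parts 1 time.

(2*r**2 - 1)*exp(2*r**2)/8 + C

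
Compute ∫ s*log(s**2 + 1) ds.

Let u = s**2 + 1, so du = (2*s) ds.
The integral becomes (1/2)·∫ log(u) du; integrate by parts with u′=log(u), dv′=du.

s**2*log(s**2 + 1)/2 - s**2/2 + log(s**2 + 1)/2 + C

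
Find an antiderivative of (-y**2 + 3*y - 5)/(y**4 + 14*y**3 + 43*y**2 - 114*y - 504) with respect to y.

Factor the denominator: (y - 3)*(y + 4)*(y + 6)*(y + 7).
Partial-fraction decomposition: 5/(2*(y + 7)) - 59/(18*(y + 6)) + 11/(14*(y + 4)) - 1/(126*(y - 3)).
Integrate each term: A/(y−a) contributes A·log|y−a|.

-log(y - 3)/126 + 11*log(y + 4)/14 - 59*log(y + 6)/18 + 5*log(y + 7)/2 + C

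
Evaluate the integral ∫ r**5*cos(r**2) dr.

r**4*sin(r**2)/2 + r**2*cos(r**2) - sin(r**2) + C

Let u = r², du = 2r dr; rewrite as (1/2)∫ u^2·cos(1u) du.
Now integrate by parts 2 times.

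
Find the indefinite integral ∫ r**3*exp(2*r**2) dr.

Let u = r², du = 2r dr; rewrite as (1/2)∫ u^1·exp(2u) du.
Now integrate by parts 1 time.

(2*r**2 - 1)*exp(2*r**2)/8 + C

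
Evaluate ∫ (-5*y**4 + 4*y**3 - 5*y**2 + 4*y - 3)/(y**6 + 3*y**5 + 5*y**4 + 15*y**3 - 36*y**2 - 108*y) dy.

log(y)/36 - 63*log(y - 2)/520 - 11*log(y + 2)/8 + 191*log(y + 3)/90 - 17*log(y**2 + 9)/52 - 89*atan(y/3)/234 + C

Factor the denominator: y*(y - 2)*(y + 2)*(y + 3)*(y**2 + 9).
Partial-fraction decomposition: -(51*y + 89)/(78*(y**2 + 9)) + 191/(90*(y + 3)) - 11/(8*(y + 2)) - 63/(520*(y - 2)) + 1/(36*y).
Integrate each term; A/(y−a) gives A·log|y−a|; the (By+D)/(y²+p²) term gives a log and an atan.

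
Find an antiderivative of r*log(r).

r**2*log(r)/2 - r**2/4 + C

Use integration by parts with u = log(r), dv = r dr.
Then du = 1/r dr and v = r**2/2.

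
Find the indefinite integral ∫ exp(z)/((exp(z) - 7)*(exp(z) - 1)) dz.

log(exp(z) - 7)/6 - log(exp(z) - 1)/6 + C

Let u = e^z, du = e^z dz.
The integral becomes ∫ du/((u-7)(u-1)); decompose into partial fractions.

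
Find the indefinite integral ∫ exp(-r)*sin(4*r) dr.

Let I denote the integral. Integrate by parts with u = sin(4*r), dv = exp(-r) dr, so v = -exp(-r): I = -exp(-r)*sin(4*r) + 4·∫ exp(-r)*cos(4*r) dr.
Apply parts again with u = cos(4*r), dv = exp(-r) dr: ∫ exp(-r)*cos(4*r) dr = -exp(-r)*cos(4*r) − 4·I. Substituting back brings back I: I = -exp(-r)*sin(4*r) - 4*exp(-r)*cos(4*r) − 16·I.
Solving for I: (1 + 16)·I equals the remaining terms, so I = (1/17)·(-exp(-r)*sin(4*r) - 4*exp(-r)*cos(4*r)).

-exp(-r)*sin(4*r)/17 - 4*exp(-r)*cos(4*r)/17 + C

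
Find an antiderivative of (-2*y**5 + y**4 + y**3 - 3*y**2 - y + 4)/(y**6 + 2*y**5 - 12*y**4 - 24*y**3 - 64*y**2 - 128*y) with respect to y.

-log(y)/32 - 37*log(y - 4)/80 + 11*log(y + 2)/32 - 55*log(y + 4)/32 - 21*log(y**2 + 4)/320 + 53*atan(y/2)/160 + C

Factor the denominator: y*(y - 4)*(y + 2)*(y + 4)*(y**2 + 4).
Partial-fraction decomposition: -(21*y - 106)/(160*(y**2 + 4)) - 55/(32*(y + 4)) + 11/(32*(y + 2)) - 37/(80*(y - 4)) - 1/(32*y).
Integrate each term; A/(y−a) gives A·log|y−a|; the (By+D)/(y²+p²) term gives a log and an atan.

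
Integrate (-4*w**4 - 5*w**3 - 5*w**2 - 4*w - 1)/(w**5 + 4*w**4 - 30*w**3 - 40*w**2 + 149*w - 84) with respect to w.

Factor the denominator: (w - 4)*(w - 1)**2*(w + 3)*(w + 7).
Partial-fraction decomposition: -737/(256*(w + 7)) + 223/(448*(w + 3)) + 1061/(2304*(w - 1)) + 19/(96*(w - 1)**2) - 131/(63*(w - 4)).
Integrate each term; A/(w−a) gives A·log|w−a|; A/(w−a)² gives −A/(w−a).

-131*log(w - 4)/63 + 1061*log(w - 1)/2304 + 223*log(w + 3)/448 - 737*log(w + 7)/256 - 19/(96*w - 96) + C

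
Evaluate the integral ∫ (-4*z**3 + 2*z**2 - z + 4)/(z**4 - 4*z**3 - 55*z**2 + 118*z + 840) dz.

Factor the denominator: (z - 7)*(z - 6)*(z + 4)*(z + 5).
Partial-fraction decomposition: -559/(132*(z + 5)) + 148/(55*(z + 4)) + 397/(55*(z - 6)) - 1277/(132*(z - 7)).
Integrate each term: A/(z−a) contributes A·log|z−a|.

-1277*log(z - 7)/132 + 397*log(z - 6)/55 + 148*log(z + 4)/55 - 559*log(z + 5)/132 + C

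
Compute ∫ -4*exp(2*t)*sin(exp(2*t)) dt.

Let u = exp(2*t), so du = (2*exp(2*t)) dt.
Rewriting, the integral becomes -2·∫ sin(u) du = -2·-cos(u).
Substituting back, u = exp(2*t).

2*cos(exp(2*t)) + C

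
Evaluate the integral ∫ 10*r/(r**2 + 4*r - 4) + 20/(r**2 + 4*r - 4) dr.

5*log(r**2 + 4*r - 4) + C

Let u = r**2 + 4*r - 4, so du = (2*r + 4) dr.
Rewriting, the integral becomes 5·∫ 1/u du = 5·log(u).
Substituting back, u = r**2 + 4*r - 4.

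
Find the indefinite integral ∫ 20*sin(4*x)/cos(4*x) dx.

Let u = cos(4*x), so du = (-4*sin(4*x)) dx.
Rewriting, the integral becomes -5·∫ 1/u du = -5·log(u).
Substituting back, u = cos(4*x).

-5*log(cos(4*x)) + C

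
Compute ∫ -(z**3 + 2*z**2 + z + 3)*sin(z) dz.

Use integration by parts with u = z**3 + 2*z**2 + z + 3, dv = -sin(z) dz, so v = cos(z).
Apply parts 3 times (tabular method): alternate signs, differentiate u down to 0, integrate dv up.

z**3*cos(z) - 3*z**2*sin(z) + 2*z**2*cos(z) - 4*z*sin(z) - 5*z*cos(z) + 5*sin(z) - cos(z) + C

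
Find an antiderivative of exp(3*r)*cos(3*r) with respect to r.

exp(3*r)*sin(3*r)/6 + exp(3*r)*cos(3*r)/6 + C

Let I denote the integral. Integrate by parts with u = cos(3*r), dv = exp(3*r) dr, so v = exp(3*r)/3: I = exp(3*r)*cos(3*r)/3 + ∫ exp(3*r)*sin(3*r) dr.
Apply parts again with u = sin(3*r), dv = exp(3*r) dr: ∫ exp(3*r)*sin(3*r) dr = exp(3*r)*sin(3*r)/3 − I. Substituting back brings back I: I = exp(3*r)*sin(3*r)/3 + exp(3*r)*cos(3*r)/3 − I.
Solving for I: (1 + 1)·I equals the remaining terms, so I = (1/2)·(exp(3*r)*sin(3*r)/3 + exp(3*r)*cos(3*r)/3).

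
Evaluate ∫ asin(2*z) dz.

Use integration by parts with u = arcsin(2*z), dv = dz.
Then du = 2/sqrt(-4*z**2 + 1) dz.

z*asin(2*z) + sqrt(-4*z**2 + 1)/2 + C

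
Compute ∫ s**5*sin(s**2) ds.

-s**4*cos(s**2)/2 + s**2*sin(s**2) + cos(s**2) + C

Let u = s², du = 2s ds; rewrite as (1/2)∫ u^2·sin(1u) du.
Now integrate by parts 2 times.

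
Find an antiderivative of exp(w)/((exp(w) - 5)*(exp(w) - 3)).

Let u = e^w, du = e^w dw.
The integral becomes ∫ du/((u-5)(u-3)); decompose into partial fractions.

log(exp(w) - 5)/2 - log(exp(w) - 3)/2 + C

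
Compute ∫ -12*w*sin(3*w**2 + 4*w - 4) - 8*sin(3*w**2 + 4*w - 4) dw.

Let u = 3*w**2 + 4*w - 4, so du = (6*w + 4) dw.
Rewriting, the integral becomes -2·∫ sin(u) du = -2·-cos(u).
Substituting back, u = 3*w**2 + 4*w - 4.

2*cos(3*w**2 + 4*w - 4) + C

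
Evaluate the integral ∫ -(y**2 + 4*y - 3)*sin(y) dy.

Use integration by parts with u = y**2 + 4*y - 3, dv = -sin(y) dy, so v = cos(y).
Apply parts 2 times (tabular method): alternate signs, differentiate u down to 0, integrate dv up.

y**2*cos(y) - 2*y*sin(y) + 4*y*cos(y) - 4*sin(y) - 5*cos(y) + C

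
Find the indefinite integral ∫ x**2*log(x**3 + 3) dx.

Let u = x**3 + 3, so du = (3*x**2) dx.
The integral becomes (1/3)·∫ log(u) du; integrate by parts with u′=log(u), dv′=du.

x**3*log(x**3 + 3)/3 - x**3/3 + log(x**3 + 3) + C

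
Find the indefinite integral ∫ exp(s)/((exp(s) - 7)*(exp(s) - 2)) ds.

log(exp(s) - 7)/5 - log(exp(s) - 2)/5 + C

Let u = e^s, du = e^s ds.
The integral becomes ∫ du/((u-2)(u-7)); decompose into partial fractions.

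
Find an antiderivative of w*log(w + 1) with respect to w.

w**2*log(w + 1)/2 - w**2/4 + w/2 - log(w + 1)/2 + C

Use integration by parts with u = log(w + 1), dv = w dw.
Then du = 1/(w + 1) dw and v = w**2/2.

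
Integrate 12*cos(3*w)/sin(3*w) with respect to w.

4*log(sin(3*w)) + C

Let u = sin(3*w), so du = (3*cos(3*w)) dw.
Rewriting, the integral becomes 4·∫ 1/u du = 4·log(u).
Substituting back, u = sin(3*w).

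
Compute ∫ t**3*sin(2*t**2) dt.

Let u = t², du = 2t dt; rewrite as (1/2)∫ u^1·sin(2u) du.
Now integrate by parts 1 time.

-t**2*cos(2*t**2)/4 + sin(2*t**2)/8 + C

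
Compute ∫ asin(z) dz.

Use integration by parts with u = arcsin(z), dv = dz.
Then du = 1/sqrt(-z**2 + 1) dz.

z*asin(z) + sqrt(-z**2 + 1) + C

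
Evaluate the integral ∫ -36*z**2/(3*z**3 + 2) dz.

-4*log(3*z**3 + 2) + C

Let u = 3*z**3 + 2, so du = (9*z**2) dz.
Rewriting, the integral becomes -4·∫ 1/u du = -4·log(u).
Substituting back, u = 3*z**3 + 2.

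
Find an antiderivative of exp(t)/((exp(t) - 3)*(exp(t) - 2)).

log(exp(t) - 3) - log(exp(t) - 2) + C

Let u = e^t, du = e^t dt.
The integral becomes ∫ du/((u-2)(u-3)); decompose into partial fractions.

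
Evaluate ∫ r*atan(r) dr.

r**2*atan(r)/2 - r/2 + atan(r)/2 + C

Use integration by parts with u = arctan(r), dv = r dr.
Then du = 1/(r**2 + 1) dr.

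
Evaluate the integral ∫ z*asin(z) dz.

z**2*asin(z)/2 + z*sqrt(-z**2 + 1)/4 - asin(z)/4 + C

Use integration by parts with u = arcsin(z), dv = z dz.
Then du = 1/sqrt(-z**2 + 1) dz.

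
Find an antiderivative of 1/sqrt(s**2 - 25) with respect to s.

log(s + sqrt(s**2 - 25)) + C

Substitute s = 5·sec(θ), so ds = 5·sec(θ)*tan(θ) dθ and the radical becomes sqrt(s**2 - 25) = 5·tan(θ) by the Pythagorean identity.
Integrate the resulting trig expression in θ, then back-substitute sec(θ) = s/5, tan(θ) = sqrt(s**2 - 25)/5 (absorbing any constant into C).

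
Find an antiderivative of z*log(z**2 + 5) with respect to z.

Let u = z**2 + 5, so du = (2*z) dz.
The integral becomes (1/2)·∫ log(u) du; integrate by parts with u′=log(u), dv′=du.

z**2*log(z**2 + 5)/2 - z**2/2 + 5*log(z**2 + 5)/2 + C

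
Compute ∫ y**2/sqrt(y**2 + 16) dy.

Substitute y = 4·tan(θ), so dy = 4·sec(θ)^2 dθ and the radical becomes sqrt(y**2 + 16) = 4·sec(θ) by the Pythagorean identity.
Integrate the resulting trig expression in θ, then back-substitute tan(θ) = y/4, sec(θ) = sqrt(y**2 + 16)/4 (absorbing any constant into C).

y*sqrt(y**2 + 16)/2 - 8*log(y + sqrt(y**2 + 16)) + C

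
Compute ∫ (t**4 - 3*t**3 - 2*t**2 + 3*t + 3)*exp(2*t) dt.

(4*t**4 - 20*t**3 + 22*t**2 - 10*t + 17)*exp(2*t)/8 + C

Use integration by parts with u = t**4 - 3*t**3 - 2*t**2 + 3*t + 3, dv = exp(2*t) dt, so v = exp(2*t)/2.
Apply parts 4 times (tabular method): alternate signs, differentiate u down to 0, integrate dv up.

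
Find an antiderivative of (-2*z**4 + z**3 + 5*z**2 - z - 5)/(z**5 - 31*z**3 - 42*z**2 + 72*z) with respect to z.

Factor the denominator: z*(z - 6)*(z - 1)*(z + 3)*(z + 4).
Partial-fraction decomposition: -497/(200*(z + 4)) + 73/(54*(z + 3)) + 1/(50*(z - 1)) - 2207/(2700*(z - 6)) - 5/(72*z).
Integrate each term: A/(z−a) contributes A·log|z−a|.

-5*log(z)/72 - 2207*log(z - 6)/2700 + log(z - 1)/50 + 73*log(z + 3)/54 - 497*log(z + 4)/200 + C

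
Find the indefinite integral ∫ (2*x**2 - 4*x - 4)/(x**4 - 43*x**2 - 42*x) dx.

2*log(x)/21 + 33*log(x - 7)/364 + log(x + 1)/20 - 46*log(x + 6)/195 + C

Factor the denominator: x*(x - 7)*(x + 1)*(x + 6).
Partial-fraction decomposition: -46/(195*(x + 6)) + 1/(20*(x + 1)) + 33/(364*(x - 7)) + 2/(21*x).
Integrate each term: A/(x−a) contributes A·log|x−a|.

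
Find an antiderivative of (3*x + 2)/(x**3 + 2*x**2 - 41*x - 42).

Factor the denominator: (x - 6)*(x + 1)*(x + 7).
Partial-fraction decomposition: -19/(78*(x + 7)) + 1/(42*(x + 1)) + 20/(91*(x - 6)).
Integrate each term: A/(x−a) contributes A·log|x−a|.

20*log(x - 6)/91 + log(x + 1)/42 - 19*log(x + 7)/78 + C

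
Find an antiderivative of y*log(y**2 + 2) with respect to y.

Let u = y**2 + 2, so du = (2*y) dy.
The integral becomes (1/2)·∫ log(u) du; integrate by parts with u′=log(u), dv′=du.

y**2*log(y**2 + 2)/2 - y**2/2 + log(y**2 + 2) + C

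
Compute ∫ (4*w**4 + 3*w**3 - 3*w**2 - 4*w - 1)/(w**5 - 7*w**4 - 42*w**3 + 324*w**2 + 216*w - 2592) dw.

Factor the denominator: (w - 6)**2*(w - 4)*(w + 3)*(w + 6).
Partial-fraction decomposition: 4451/(4320*(w + 6)) - 227/(1701*(w + 3)) + 1151/(280*(w - 4)) - 7835/(7776*(w - 6)) + 5699/(216*(w - 6)**2).
Integrate each term; A/(w−a) gives A·log|w−a|; A/(w−a)² gives −A/(w−a).

-7835*log(w - 6)/7776 + 1151*log(w - 4)/280 - 227*log(w + 3)/1701 + 4451*log(w + 6)/4320 - 5699/(216*w - 1296) + C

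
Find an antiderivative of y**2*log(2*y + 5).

y**3*log(2*y + 5)/3 - y**3/9 + 5*y**2/12 - 25*y/12 + 125*log(2*y + 5)/24 + C

Use integration by parts with u = log(2*y + 5), dv = y**2 dy.
Then du = 2/(2*y + 5) dy and v = y**3/3.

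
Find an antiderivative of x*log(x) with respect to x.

Use integration by parts with u = log(x), dv = x dx.
Then du = 1/x dx and v = x**2/2.

x**2*log(x)/2 - x**2/4 + C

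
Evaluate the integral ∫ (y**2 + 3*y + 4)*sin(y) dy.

Use integration by parts with u = y**2 + 3*y + 4, dv = sin(y) dy, so v = -cos(y).
Apply parts 2 times (tabular method): alternate signs, differentiate u down to 0, integrate dv up.

-y**2*cos(y) + 2*y*sin(y) - 3*y*cos(y) + 3*sin(y) - 2*cos(y) + C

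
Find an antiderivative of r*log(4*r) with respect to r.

r**2*(log(r) + 2*log(2))/2 - r**2/4 + C

Use integration by parts with u = log(4*r), dv = r dr.
Then du = 1/r dr and v = r**2/2.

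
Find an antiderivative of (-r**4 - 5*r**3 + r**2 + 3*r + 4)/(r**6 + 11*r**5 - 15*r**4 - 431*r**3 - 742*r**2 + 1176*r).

log(r)/294 - 1159*log(r - 6)/25350 - log(r - 1)/800 - log(r + 4)/25 + 22145*log(r + 7)/264992 + 109/(364*r + 2548) + C

Factor the denominator: r*(r - 6)*(r - 1)*(r + 4)*(r + 7)**2.
Partial-fraction decomposition: 22145/(264992*(r + 7)) - 109/(364*(r + 7)**2) - 1/(25*(r + 4)) - 1/(800*(r - 1)) - 1159/(25350*(r - 6)) + 1/(294*r).
Integrate each term; A/(r−a) gives A·log|r−a|; A/(r−a)² gives −A/(r−a).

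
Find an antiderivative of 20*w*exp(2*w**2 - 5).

Let u = 2*w**2 - 5, so du = (4*w) dw.
Rewriting, the integral becomes 5·∫ e^u du = 5·e^u.
Substituting back, u = 2*w**2 - 5.

5*exp(2*w**2 - 5) + C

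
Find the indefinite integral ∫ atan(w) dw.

Use integration by parts with u = arctan(w), dv = dw.
Then du = 1/(w**2 + 1) dw.

w*atan(w) - log(w**2 + 1)/2 + C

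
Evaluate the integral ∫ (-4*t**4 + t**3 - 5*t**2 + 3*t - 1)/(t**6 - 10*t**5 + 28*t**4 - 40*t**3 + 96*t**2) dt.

Factor the denominator: t**2*(t - 6)*(t - 4)*(t**2 + 4).
Partial-fraction decomposition: (47*t + 86)/(320*(t**2 + 4)) + 1029/(640*(t - 4)) - 5131/(2880*(t - 6)) + 31/(1152*t) - 1/(96*t**2).
Integrate each term; A/(t−a) gives A·log|t−a|; the (Bt+D)/(t²+p²) term gives a log and an atan.

31*log(t)/1152 - 5131*log(t - 6)/2880 + 1029*log(t - 4)/640 + 47*log(t**2 + 4)/640 + 43*atan(t/2)/320 + 1/(96*t) + C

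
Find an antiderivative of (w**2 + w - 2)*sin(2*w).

Use integration by parts with u = w**2 + w - 2, dv = sin(2*w) dw, so v = -cos(2*w)/2.
Apply parts 2 times (tabular method): alternate signs, differentiate u down to 0, integrate dv up.

-w**2*cos(2*w)/2 + w*sin(2*w)/2 - w*cos(2*w)/2 + sin(2*w)/4 + 5*cos(2*w)/4 + C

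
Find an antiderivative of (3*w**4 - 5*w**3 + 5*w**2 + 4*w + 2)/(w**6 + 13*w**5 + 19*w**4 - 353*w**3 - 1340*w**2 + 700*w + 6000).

Factor the denominator: (w - 5)*(w - 2)*(w + 4)*(w + 5)**2*(w + 6).
Partial-fraction decomposition: -233/(8*(w + 6)) + 90151/(4900*(w + 5)) - 2607/(70*(w + 5)**2) + 577/(54*(w + 4)) - 19/(3528*(w - 2)) + 127/(2700*(w - 5)).
Integrate each term; A/(w−a) gives A·log|w−a|; A/(w−a)² gives −A/(w−a).

127*log(w - 5)/2700 - 19*log(w - 2)/3528 + 577*log(w + 4)/54 + 90151*log(w + 5)/4900 - 233*log(w + 6)/8 + 2607/(70*w + 350) + C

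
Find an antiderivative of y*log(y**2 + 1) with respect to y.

y**2*log(y**2 + 1)/2 - y**2/2 + log(y**2 + 1)/2 + C

Let u = y**2 + 1, so du = (2*y) dy.
The integral becomes (1/2)·∫ log(u) du; integrate by parts with u′=log(u), dv′=du.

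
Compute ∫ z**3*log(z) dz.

Use integration by parts with u = log(z), dv = z**3 dz.
Then du = 1/z dz and v = z**4/4.

z**4*log(z)/4 - z**4/16 + C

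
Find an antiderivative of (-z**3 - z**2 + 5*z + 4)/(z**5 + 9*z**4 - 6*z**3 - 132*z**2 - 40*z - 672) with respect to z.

Factor the denominator: (z - 4)*(z + 6)*(z + 7)*(z**2 + 4).
Partial-fraction decomposition: -(431*z + 534)/(10600*(z**2 + 4)) + 263/(583*(z + 7)) - 77/(200*(z + 6)) - 7/(275*(z - 4)).
Integrate each term; A/(z−a) gives A·log|z−a|; the (Bz+D)/(z²+p²) term gives a log and an atan.

-7*log(z - 4)/275 - 77*log(z + 6)/200 + 263*log(z + 7)/583 - 431*log(z**2 + 4)/21200 - 267*atan(z/2)/10600 + C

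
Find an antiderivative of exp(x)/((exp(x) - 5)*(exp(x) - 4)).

log(exp(x) - 5) - log(exp(x) - 4) + C

Let u = e^x, du = e^x dx.
The integral becomes ∫ du/((u-5)(u-4)); decompose into partial fractions.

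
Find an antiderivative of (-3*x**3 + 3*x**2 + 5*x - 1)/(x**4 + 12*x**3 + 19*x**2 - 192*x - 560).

Factor the denominator: (x - 4)*(x + 4)*(x + 5)*(x + 7).
Partial-fraction decomposition: -190/(11*(x + 7)) + 212/(9*(x + 5)) - 73/(8*(x + 4)) - 125/(792*(x - 4)).
Integrate each term: A/(x−a) contributes A·log|x−a|.

-125*log(x - 4)/792 - 73*log(x + 4)/8 + 212*log(x + 5)/9 - 190*log(x + 7)/11 + C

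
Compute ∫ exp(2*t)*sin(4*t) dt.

exp(2*t)*sin(4*t)/10 - exp(2*t)*cos(4*t)/5 + C

Let I denote the integral. Integrate by parts with u = sin(4*t), dv = exp(2*t) dt, so v = exp(2*t)/2: I = exp(2*t)*sin(4*t)/2 − 2·∫ exp(2*t)*cos(4*t) dt.
Apply parts again with u = cos(4*t), dv = exp(2*t) dt: ∫ exp(2*t)*cos(4*t) dt = exp(2*t)*cos(4*t)/2 + 2·I. Substituting back brings back I: I = exp(2*t)*sin(4*t)/2 - exp(2*t)*cos(4*t) − 4·I.
Solving for I: (1 + 4)·I equals the remaining terms, so I = (1/5)·(exp(2*t)*sin(4*t)/2 - exp(2*t)*cos(4*t)).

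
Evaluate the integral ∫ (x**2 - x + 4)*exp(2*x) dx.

(x**2 - 2*x + 5)*exp(2*x)/2 + C

Use integration by parts with u = x**2 - x + 4, dv = exp(2*x) dx, so v = exp(2*x)/2.
Apply parts 2 times (tabular method): alternate signs, differentiate u down to 0, integrate dv up.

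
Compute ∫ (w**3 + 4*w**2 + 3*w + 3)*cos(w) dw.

w**3*sin(w) + 4*w**2*sin(w) + 3*w**2*cos(w) - 3*w*sin(w) + 8*w*cos(w) - 5*sin(w) - 3*cos(w) + C

Use integration by parts with u = w**3 + 4*w**2 + 3*w + 3, dv = cos(w) dw, so v = sin(w).
Apply parts 3 times (tabular method): alternate signs, differentiate u down to 0, integrate dv up.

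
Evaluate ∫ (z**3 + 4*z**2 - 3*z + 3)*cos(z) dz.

z**3*sin(z) + 4*z**2*sin(z) + 3*z**2*cos(z) - 9*z*sin(z) + 8*z*cos(z) - 5*sin(z) - 9*cos(z) + C

Use integration by parts with u = z**3 + 4*z**2 - 3*z + 3, dv = cos(z) dz, so v = sin(z).
Apply parts 3 times (tabular method): alternate signs, differentiate u down to 0, integrate dv up.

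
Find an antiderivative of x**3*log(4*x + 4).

x**4*log(4*x + 4)/4 - x**4/16 + x**3/12 - x**2/8 + x/4 - log(x + 1)/4 + C

Use integration by parts with u = log(4*x + 4), dv = x**3 dx.
Then du = 4/(4*x + 4) dx and v = x**4/4.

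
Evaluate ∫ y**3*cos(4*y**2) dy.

Let u = y², du = 2y dy; rewrite as (1/2)∫ u^1·cos(4u) du.
Now integrate by parts 1 time.

y**2*sin(4*y**2)/8 + cos(4*y**2)/32 + C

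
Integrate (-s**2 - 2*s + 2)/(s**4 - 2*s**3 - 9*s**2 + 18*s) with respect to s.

log(s)/9 - 13*log(s - 3)/18 + 3*log(s - 2)/5 + log(s + 3)/90 + C

Factor the denominator: s*(s - 3)*(s - 2)*(s + 3).
Partial-fraction decomposition: 1/(90*(s + 3)) + 3/(5*(s - 2)) - 13/(18*(s - 3)) + 1/(9*s).
Integrate each term: A/(s−a) contributes A·log|s−a|.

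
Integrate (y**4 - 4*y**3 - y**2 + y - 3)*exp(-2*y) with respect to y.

(-2*y**4 + 4*y**3 + 8*y**2 + 6*y + 9)*exp(-2*y)/4 + C

Use integration by parts with u = y**4 - 4*y**3 - y**2 + y - 3, dv = exp(-2*y) dy, so v = -exp(-2*y)/2.
Apply parts 4 times (tabular method): alternate signs, differentiate u down to 0, integrate dv up.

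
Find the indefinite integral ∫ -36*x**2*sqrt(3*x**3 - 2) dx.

Let u = 3*x**3 - 2, so du = (9*x**2) dx.
Rewriting, the integral becomes -4·∫ √u du = -4·(2/3)u^(3/2).
Substituting back, u = 3*x**3 - 2.

-8*(3*x**3 - 2)**(3/2)/3 + C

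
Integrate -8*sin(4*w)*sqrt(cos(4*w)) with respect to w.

Let u = cos(4*w), so du = (-4*sin(4*w)) dw.
Rewriting, the integral becomes 2·∫ √u du = 2·(2/3)u^(3/2).
Substituting back, u = cos(4*w).

4*cos(4*w)**(3/2)/3 + C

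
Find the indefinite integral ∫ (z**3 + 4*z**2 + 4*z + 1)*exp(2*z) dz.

(4*z**3 + 10*z**2 + 6*z + 1)*exp(2*z)/8 + C

Use integration by parts with u = z**3 + 4*z**2 + 4*z + 1, dv = exp(2*z) dz, so v = exp(2*z)/2.
Apply parts 3 times (tabular method): alternate signs, differentiate u down to 0, integrate dv up.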